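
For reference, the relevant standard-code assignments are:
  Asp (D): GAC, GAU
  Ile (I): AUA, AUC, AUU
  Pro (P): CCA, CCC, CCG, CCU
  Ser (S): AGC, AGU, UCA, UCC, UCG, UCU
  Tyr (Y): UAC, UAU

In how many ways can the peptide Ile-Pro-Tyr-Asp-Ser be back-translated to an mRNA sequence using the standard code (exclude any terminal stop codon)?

288

Ile: 3 codons.
Pro: 4 codons.
Tyr: 2 codons.
Asp: 2 codons.
Ser: 6 codons.
3 × 4 × 2 × 2 × 6 = 288.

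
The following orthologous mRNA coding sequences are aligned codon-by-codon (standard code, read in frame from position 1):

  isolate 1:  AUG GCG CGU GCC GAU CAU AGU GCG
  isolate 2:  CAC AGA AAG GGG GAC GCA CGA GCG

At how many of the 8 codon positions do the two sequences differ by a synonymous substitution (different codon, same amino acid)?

1

Codon 1: AUG Met / CAC His — nonsynonymous.
Codon 2: GCG Ala / AGA Arg — nonsynonymous.
Codon 3: CGU Arg / AAG Lys — nonsynonymous.
Codon 4: GCC Ala / GGG Gly — nonsynonymous.
Codon 5: GAU Asp / GAC Asp — synonymous.
Codon 6: CAU His / GCA Ala — nonsynonymous.
Codon 7: AGU Ser / CGA Arg — nonsynonymous.
Codon 8: GCG Ala / GCG Ala — identical.
Synonymous differences: 1.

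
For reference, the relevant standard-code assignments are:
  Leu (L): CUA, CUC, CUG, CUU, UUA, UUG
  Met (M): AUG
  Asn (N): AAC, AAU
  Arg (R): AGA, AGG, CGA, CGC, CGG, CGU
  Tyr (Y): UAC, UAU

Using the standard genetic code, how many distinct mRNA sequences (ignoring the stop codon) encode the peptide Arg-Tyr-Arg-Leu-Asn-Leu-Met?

Arg: 6 codons.
Tyr: 2 codons.
Arg: 6 codons.
Leu: 6 codons.
Asn: 2 codons.
Leu: 6 codons.
Met: 1 codon.
6 × 2 × 6 × 6 × 2 × 6 × 1 = 5184.

5184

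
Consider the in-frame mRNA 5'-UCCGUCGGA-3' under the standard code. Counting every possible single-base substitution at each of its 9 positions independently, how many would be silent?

9

Codon 1 (UCC, Ser): 3 synonymous substitutions.
Codon 2 (GUC, Val): 3 synonymous substitutions.
Codon 3 (GGA, Gly): 3 synonymous substitutions.
Total: 3 + 3 + 3 = 9.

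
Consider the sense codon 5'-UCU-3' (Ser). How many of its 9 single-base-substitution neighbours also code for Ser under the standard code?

Position 1: none → 0 synonymous.
Position 2: none → 0 synonymous.
Position 3: UCC, UCA, UCG → 3 synonymous.
Total: 0 + 0 + 3 = 3.

3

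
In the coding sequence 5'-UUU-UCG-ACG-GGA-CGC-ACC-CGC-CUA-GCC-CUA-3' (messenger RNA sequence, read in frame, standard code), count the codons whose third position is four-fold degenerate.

9

Codon 1 UUU (Phe): third position 2-fold.
Codon 2 UCG (Ser): third position 4-fold.
Codon 3 ACG (Thr): third position 4-fold.
Codon 4 GGA (Gly): third position 4-fold.
Codon 5 CGC (Arg): third position 4-fold.
Codon 6 ACC (Thr): third position 4-fold.
Codon 7 CGC (Arg): third position 4-fold.
Codon 8 CUA (Leu): third position 4-fold.
Codon 9 GCC (Ala): third position 4-fold.
Codon 10 CUA (Leu): third position 4-fold.
Four-fold degenerate third positions: 9.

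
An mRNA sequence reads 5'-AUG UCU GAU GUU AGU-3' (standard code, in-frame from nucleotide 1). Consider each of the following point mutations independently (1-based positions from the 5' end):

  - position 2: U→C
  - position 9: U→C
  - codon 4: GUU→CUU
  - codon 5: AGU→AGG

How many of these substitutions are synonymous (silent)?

1

Codon 1: AUG (Met) → ACG (Thr) — missense.
Codon 3: GAU (Asp) → GAC (Asp) — synonymous.
Codon 4: GUU (Val) → CUU (Leu) — missense.
Codon 5: AGU (Ser) → AGG (Arg) — missense.
Synonymous: 1 of 4.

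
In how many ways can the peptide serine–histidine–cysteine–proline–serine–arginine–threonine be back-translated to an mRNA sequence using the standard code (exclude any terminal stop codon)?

13824

Ser: 6 codons.
His: 2 codons.
Cys: 2 codons.
Pro: 4 codons.
Ser: 6 codons.
Arg: 6 codons.
Thr: 4 codons.
6 × 2 × 2 × 4 × 6 × 6 × 4 = 13824.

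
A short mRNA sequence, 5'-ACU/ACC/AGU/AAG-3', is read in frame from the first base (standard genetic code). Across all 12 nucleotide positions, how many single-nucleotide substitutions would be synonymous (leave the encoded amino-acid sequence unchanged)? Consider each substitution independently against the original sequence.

Codon 1 (ACU, Thr): 3 synonymous substitutions.
Codon 2 (ACC, Thr): 3 synonymous substitutions.
Codon 3 (AGU, Ser): 1 synonymous substitution.
Codon 4 (AAG, Lys): 1 synonymous substitution.
Total: 3 + 3 + 1 + 1 = 8.

8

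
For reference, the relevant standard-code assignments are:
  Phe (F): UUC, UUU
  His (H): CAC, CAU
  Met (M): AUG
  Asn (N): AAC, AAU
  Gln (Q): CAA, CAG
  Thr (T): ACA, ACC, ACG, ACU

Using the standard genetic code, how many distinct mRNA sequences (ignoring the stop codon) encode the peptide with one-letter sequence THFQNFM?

128

Thr: 4 codons.
His: 2 codons.
Phe: 2 codons.
Gln: 2 codons.
Asn: 2 codons.
Phe: 2 codons.
Met: 1 codon.
4 × 2 × 2 × 2 × 2 × 2 × 1 = 128.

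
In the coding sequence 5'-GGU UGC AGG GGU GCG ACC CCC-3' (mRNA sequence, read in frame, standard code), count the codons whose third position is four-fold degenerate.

Codon 1 GGU (Gly): third position 4-fold.
Codon 2 UGC (Cys): third position 2-fold.
Codon 3 AGG (Arg): third position 2-fold.
Codon 4 GGU (Gly): third position 4-fold.
Codon 5 GCG (Ala): third position 4-fold.
Codon 6 ACC (Thr): third position 4-fold.
Codon 7 CCC (Pro): third position 4-fold.
Four-fold degenerate third positions: 5.

5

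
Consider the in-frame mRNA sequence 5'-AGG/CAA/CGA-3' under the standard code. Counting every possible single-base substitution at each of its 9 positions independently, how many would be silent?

Codon 1 (AGG, Arg): 2 synonymous substitutions.
Codon 2 (CAA, Gln): 1 synonymous substitution.
Codon 3 (CGA, Arg): 4 synonymous substitutions.
Total: 2 + 1 + 4 = 7.

7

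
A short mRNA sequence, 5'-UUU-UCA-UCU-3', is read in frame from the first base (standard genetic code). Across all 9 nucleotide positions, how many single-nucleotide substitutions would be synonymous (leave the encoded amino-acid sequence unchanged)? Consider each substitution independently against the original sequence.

7

Codon 1 (UUU, Phe): 1 synonymous substitution.
Codon 2 (UCA, Ser): 3 synonymous substitutions.
Codon 3 (UCU, Ser): 3 synonymous substitutions.
Total: 1 + 3 + 3 = 7.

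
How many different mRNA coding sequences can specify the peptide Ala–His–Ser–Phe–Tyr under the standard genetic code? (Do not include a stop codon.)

192

Ala: 4 codons.
His: 2 codons.
Ser: 6 codons.
Phe: 2 codons.
Tyr: 2 codons.
4 × 2 × 6 × 2 × 2 = 192.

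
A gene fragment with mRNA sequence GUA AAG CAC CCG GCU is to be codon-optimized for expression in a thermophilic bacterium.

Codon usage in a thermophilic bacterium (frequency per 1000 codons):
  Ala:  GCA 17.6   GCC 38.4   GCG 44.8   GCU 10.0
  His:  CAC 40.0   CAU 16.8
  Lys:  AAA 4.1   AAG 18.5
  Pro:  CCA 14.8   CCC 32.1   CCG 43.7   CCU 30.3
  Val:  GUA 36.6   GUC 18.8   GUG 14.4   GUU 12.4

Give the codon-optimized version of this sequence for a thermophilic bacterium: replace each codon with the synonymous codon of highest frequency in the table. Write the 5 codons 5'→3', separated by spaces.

Codon 1 (Val): best is GUA at 36.6.
Codon 2 (Lys): best is AAG at 18.5.
Codon 3 (His): best is CAC at 40.0.
Codon 4 (Pro): best is CCG at 43.7.
Codon 5 (Ala): best is GCG at 44.8.

GUA AAG CAC CCG GCG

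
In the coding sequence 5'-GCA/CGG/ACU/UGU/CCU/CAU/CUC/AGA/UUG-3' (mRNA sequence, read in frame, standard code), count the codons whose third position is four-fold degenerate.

5

Codon 1 GCA (Ala): third position 4-fold.
Codon 2 CGG (Arg): third position 4-fold.
Codon 3 ACU (Thr): third position 4-fold.
Codon 4 UGU (Cys): third position 2-fold.
Codon 5 CCU (Pro): third position 4-fold.
Codon 6 CAU (His): third position 2-fold.
Codon 7 CUC (Leu): third position 4-fold.
Codon 8 AGA (Arg): third position 2-fold.
Codon 9 UUG (Leu): third position 2-fold.
Four-fold degenerate third positions: 5.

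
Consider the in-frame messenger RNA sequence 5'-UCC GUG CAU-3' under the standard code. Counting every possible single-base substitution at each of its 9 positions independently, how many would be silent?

Codon 1 (UCC, Ser): 3 synonymous substitutions.
Codon 2 (GUG, Val): 3 synonymous substitutions.
Codon 3 (CAU, His): 1 synonymous substitution.
Total: 3 + 3 + 1 = 7.

7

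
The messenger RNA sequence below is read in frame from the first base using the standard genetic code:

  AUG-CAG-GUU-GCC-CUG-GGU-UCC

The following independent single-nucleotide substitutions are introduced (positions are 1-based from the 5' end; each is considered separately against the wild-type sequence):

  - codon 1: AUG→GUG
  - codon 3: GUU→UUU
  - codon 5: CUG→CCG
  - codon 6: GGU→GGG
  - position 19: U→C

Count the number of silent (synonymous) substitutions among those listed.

Codon 1: AUG (Met) → GUG (Val) — missense.
Codon 3: GUU (Val) → UUU (Phe) — missense.
Codon 5: CUG (Leu) → CCG (Pro) — missense.
Codon 6: GGU (Gly) → GGG (Gly) — synonymous.
Codon 7: UCC (Ser) → CCC (Pro) — missense.
Synonymous: 1 of 5.

1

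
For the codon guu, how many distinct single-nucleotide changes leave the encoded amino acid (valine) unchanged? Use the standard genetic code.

Position 1: none → 0 synonymous.
Position 2: none → 0 synonymous.
Position 3: GUC, GUA, GUG → 3 synonymous.
Total: 0 + 0 + 3 = 3.

3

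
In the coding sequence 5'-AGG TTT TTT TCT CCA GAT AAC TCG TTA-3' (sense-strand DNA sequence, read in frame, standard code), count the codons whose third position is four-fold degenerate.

3

Codon 1 AGG (Arg): third position 2-fold.
Codon 2 TTT (Phe): third position 2-fold.
Codon 3 TTT (Phe): third position 2-fold.
Codon 4 TCT (Ser): third position 4-fold.
Codon 5 CCA (Pro): third position 4-fold.
Codon 6 GAT (Asp): third position 2-fold.
Codon 7 AAC (Asn): third position 2-fold.
Codon 8 TCG (Ser): third position 4-fold.
Codon 9 TTA (Leu): third position 2-fold.
Four-fold degenerate third positions: 3.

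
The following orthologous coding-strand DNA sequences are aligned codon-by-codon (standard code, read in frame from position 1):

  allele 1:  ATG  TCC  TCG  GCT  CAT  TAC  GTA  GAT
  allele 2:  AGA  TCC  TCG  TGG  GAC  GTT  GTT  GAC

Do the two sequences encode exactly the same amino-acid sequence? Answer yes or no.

no

Codon 1: ATG Met / AGA Arg — nonsynonymous.
Codon 2: TCC Ser / TCC Ser — identical.
Codon 3: TCG Ser / TCG Ser — identical.
Codon 4: GCT Ala / TGG Trp — nonsynonymous.
Codon 5: CAT His / GAC Asp — nonsynonymous.
Codon 6: TAC Tyr / GTT Val — nonsynonymous.
Codon 7: GTA Val / GTT Val — synonymous.
Codon 8: GAT Asp / GAC Asp — synonymous.
Nonsynonymous differences: 4 → different protein.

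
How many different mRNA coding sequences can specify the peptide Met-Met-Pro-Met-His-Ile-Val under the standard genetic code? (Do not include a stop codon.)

Met: 1 codon.
Met: 1 codon.
Pro: 4 codons.
Met: 1 codon.
His: 2 codons.
Ile: 3 codons.
Val: 4 codons.
1 × 1 × 4 × 1 × 2 × 3 × 4 = 96.

96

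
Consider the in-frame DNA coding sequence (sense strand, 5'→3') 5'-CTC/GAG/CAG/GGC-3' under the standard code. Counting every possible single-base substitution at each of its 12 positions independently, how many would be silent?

8

Codon 1 (CTC, Leu): 3 synonymous substitutions.
Codon 2 (GAG, Glu): 1 synonymous substitution.
Codon 3 (CAG, Gln): 1 synonymous substitution.
Codon 4 (GGC, Gly): 3 synonymous substitutions.
Total: 3 + 1 + 1 + 3 = 8.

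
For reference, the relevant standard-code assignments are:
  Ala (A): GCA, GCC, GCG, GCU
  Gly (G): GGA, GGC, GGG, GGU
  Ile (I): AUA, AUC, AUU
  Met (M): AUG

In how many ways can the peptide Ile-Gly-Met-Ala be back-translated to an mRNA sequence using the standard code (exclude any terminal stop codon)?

Ile: 3 codons.
Gly: 4 codons.
Met: 1 codon.
Ala: 4 codons.
3 × 4 × 1 × 4 = 48.

48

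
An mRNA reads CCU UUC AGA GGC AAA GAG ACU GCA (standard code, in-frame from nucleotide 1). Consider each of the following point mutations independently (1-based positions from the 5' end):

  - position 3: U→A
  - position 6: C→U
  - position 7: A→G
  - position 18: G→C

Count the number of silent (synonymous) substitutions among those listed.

Codon 1: CCU (Pro) → CCA (Pro) — synonymous.
Codon 2: UUC (Phe) → UUU (Phe) — synonymous.
Codon 3: AGA (Arg) → GGA (Gly) — missense.
Codon 6: GAG (Glu) → GAC (Asp) — missense.
Synonymous: 2 of 4.

2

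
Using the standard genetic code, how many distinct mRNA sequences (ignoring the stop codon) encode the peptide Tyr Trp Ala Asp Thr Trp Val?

256

Tyr: 2 codons.
Trp: 1 codon.
Ala: 4 codons.
Asp: 2 codons.
Thr: 4 codons.
Trp: 1 codon.
Val: 4 codons.
2 × 1 × 4 × 2 × 4 × 1 × 4 = 256.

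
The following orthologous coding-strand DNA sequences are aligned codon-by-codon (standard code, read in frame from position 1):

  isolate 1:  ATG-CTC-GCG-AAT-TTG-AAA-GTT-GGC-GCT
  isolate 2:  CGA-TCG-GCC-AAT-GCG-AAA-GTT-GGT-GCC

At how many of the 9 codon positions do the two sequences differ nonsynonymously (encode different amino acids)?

3

Codon 1: ATG Met / CGA Arg — nonsynonymous.
Codon 2: CTC Leu / TCG Ser — nonsynonymous.
Codon 3: GCG Ala / GCC Ala — synonymous.
Codon 4: AAT Asn / AAT Asn — identical.
Codon 5: TTG Leu / GCG Ala — nonsynonymous.
Codon 6: AAA Lys / AAA Lys — identical.
Codon 7: GTT Val / GTT Val — identical.
Codon 8: GGC Gly / GGT Gly — synonymous.
Codon 9: GCT Ala / GCC Ala — synonymous.
Nonsynonymous differences: 3.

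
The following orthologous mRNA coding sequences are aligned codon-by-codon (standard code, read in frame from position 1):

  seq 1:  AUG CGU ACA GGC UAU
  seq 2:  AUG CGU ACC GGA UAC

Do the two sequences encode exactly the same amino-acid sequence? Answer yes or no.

yes

Codon 1: AUG Met / AUG Met — identical.
Codon 2: CGU Arg / CGU Arg — identical.
Codon 3: ACA Thr / ACC Thr — synonymous.
Codon 4: GGC Gly / GGA Gly — synonymous.
Codon 5: UAU Tyr / UAC Tyr — synonymous.
Nonsynonymous differences: 0 → same protein.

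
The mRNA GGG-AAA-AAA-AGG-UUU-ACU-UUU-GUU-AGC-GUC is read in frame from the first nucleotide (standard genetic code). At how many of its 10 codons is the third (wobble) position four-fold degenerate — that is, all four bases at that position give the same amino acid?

Codon 1 GGG (Gly): third position 4-fold.
Codon 2 AAA (Lys): third position 2-fold.
Codon 3 AAA (Lys): third position 2-fold.
Codon 4 AGG (Arg): third position 2-fold.
Codon 5 UUU (Phe): third position 2-fold.
Codon 6 ACU (Thr): third position 4-fold.
Codon 7 UUU (Phe): third position 2-fold.
Codon 8 GUU (Val): third position 4-fold.
Codon 9 AGC (Ser): third position 2-fold.
Codon 10 GUC (Val): third position 4-fold.
Four-fold degenerate third positions: 4.

4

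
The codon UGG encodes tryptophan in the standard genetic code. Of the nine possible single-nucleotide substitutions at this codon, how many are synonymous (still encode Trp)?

0

Position 1: none → 0 synonymous.
Position 2: none → 0 synonymous.
Position 3: none → 0 synonymous.
Total: 0 + 0 + 0 = 0.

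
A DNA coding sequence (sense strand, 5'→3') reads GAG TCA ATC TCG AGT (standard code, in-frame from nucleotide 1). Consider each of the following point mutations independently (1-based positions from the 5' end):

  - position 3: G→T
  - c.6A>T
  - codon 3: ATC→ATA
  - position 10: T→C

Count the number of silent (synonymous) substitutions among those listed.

2

Codon 1: GAG (Glu) → GAT (Asp) — missense.
Codon 2: TCA (Ser) → TCT (Ser) — synonymous.
Codon 3: ATC (Ile) → ATA (Ile) — synonymous.
Codon 4: TCG (Ser) → CCG (Pro) — missense.
Synonymous: 2 of 4.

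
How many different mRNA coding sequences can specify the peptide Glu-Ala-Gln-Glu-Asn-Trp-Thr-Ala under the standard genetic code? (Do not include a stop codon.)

Glu: 2 codons.
Ala: 4 codons.
Gln: 2 codons.
Glu: 2 codons.
Asn: 2 codons.
Trp: 1 codon.
Thr: 4 codons.
Ala: 4 codons.
2 × 4 × 2 × 2 × 2 × 1 × 4 × 4 = 1024.

1024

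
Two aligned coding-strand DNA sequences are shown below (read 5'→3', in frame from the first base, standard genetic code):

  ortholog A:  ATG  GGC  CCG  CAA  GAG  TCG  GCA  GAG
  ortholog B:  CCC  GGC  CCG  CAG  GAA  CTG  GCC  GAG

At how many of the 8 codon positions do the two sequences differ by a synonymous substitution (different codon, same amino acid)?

Codon 1: ATG Met / CCC Pro — nonsynonymous.
Codon 2: GGC Gly / GGC Gly — identical.
Codon 3: CCG Pro / CCG Pro — identical.
Codon 4: CAA Gln / CAG Gln — synonymous.
Codon 5: GAG Glu / GAA Glu — synonymous.
Codon 6: TCG Ser / CTG Leu — nonsynonymous.
Codon 7: GCA Ala / GCC Ala — synonymous.
Codon 8: GAG Glu / GAG Glu — identical.
Synonymous differences: 3.

3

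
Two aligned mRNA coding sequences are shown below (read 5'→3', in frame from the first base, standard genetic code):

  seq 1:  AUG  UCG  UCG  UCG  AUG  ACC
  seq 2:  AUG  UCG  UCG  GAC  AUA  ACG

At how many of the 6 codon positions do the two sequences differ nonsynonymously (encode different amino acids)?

Codon 1: AUG Met / AUG Met — identical.
Codon 2: UCG Ser / UCG Ser — identical.
Codon 3: UCG Ser / UCG Ser — identical.
Codon 4: UCG Ser / GAC Asp — nonsynonymous.
Codon 5: AUG Met / AUA Ile — nonsynonymous.
Codon 6: ACC Thr / ACG Thr — synonymous.
Nonsynonymous differences: 2.

2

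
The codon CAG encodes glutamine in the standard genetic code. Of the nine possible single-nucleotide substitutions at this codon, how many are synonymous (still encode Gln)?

1

Position 1: none → 0 synonymous.
Position 2: none → 0 synonymous.
Position 3: CAA → 1 synonymous.
Total: 0 + 0 + 1 = 1.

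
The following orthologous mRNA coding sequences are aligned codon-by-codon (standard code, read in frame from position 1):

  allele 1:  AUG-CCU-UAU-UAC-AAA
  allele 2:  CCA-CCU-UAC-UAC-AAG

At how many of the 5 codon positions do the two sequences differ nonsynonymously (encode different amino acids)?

1

Codon 1: AUG Met / CCA Pro — nonsynonymous.
Codon 2: CCU Pro / CCU Pro — identical.
Codon 3: UAU Tyr / UAC Tyr — synonymous.
Codon 4: UAC Tyr / UAC Tyr — identical.
Codon 5: AAA Lys / AAG Lys — synonymous.
Nonsynonymous differences: 1.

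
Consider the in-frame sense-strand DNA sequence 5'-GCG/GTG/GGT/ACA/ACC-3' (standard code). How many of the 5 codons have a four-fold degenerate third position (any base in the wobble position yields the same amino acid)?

Codon 1 GCG (Ala): third position 4-fold.
Codon 2 GTG (Val): third position 4-fold.
Codon 3 GGT (Gly): third position 4-fold.
Codon 4 ACA (Thr): third position 4-fold.
Codon 5 ACC (Thr): third position 4-fold.
Four-fold degenerate third positions: 5.

5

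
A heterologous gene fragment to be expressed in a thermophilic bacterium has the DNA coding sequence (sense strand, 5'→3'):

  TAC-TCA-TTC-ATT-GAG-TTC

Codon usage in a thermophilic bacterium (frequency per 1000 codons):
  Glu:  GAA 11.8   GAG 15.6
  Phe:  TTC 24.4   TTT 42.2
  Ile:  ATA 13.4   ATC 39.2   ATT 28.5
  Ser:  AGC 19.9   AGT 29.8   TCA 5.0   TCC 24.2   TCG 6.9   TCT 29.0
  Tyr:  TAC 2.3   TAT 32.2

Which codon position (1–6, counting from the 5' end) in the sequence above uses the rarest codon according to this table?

1

Codon 1 TAC (Tyr): 2.3 per 1000.
Codon 2 TCA (Ser): 5.0 per 1000.
Codon 3 TTC (Phe): 24.4 per 1000.
Codon 4 ATT (Ile): 28.5 per 1000.
Codon 5 GAG (Glu): 15.6 per 1000.
Codon 6 TTC (Phe): 24.4 per 1000.
Lowest frequency is 2.3 at codon 1.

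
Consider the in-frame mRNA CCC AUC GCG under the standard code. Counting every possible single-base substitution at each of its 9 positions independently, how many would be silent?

8

Codon 1 (CCC, Pro): 3 synonymous substitutions.
Codon 2 (AUC, Ile): 2 synonymous substitutions.
Codon 3 (GCG, Ala): 3 synonymous substitutions.
Total: 3 + 2 + 3 = 8.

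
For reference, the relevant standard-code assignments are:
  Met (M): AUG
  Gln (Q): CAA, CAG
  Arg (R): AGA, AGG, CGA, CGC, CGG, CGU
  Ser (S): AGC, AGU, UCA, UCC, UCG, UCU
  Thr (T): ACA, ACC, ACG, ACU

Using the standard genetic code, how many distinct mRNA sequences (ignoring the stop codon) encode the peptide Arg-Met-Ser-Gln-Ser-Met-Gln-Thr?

Arg: 6 codons.
Met: 1 codon.
Ser: 6 codons.
Gln: 2 codons.
Ser: 6 codons.
Met: 1 codon.
Gln: 2 codons.
Thr: 4 codons.
6 × 1 × 6 × 2 × 6 × 1 × 2 × 4 = 3456.

3456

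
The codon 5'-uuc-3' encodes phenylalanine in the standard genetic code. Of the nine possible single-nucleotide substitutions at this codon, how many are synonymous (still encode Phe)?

Position 1: none → 0 synonymous.
Position 2: none → 0 synonymous.
Position 3: UUU → 1 synonymous.
Total: 0 + 0 + 1 = 1.

1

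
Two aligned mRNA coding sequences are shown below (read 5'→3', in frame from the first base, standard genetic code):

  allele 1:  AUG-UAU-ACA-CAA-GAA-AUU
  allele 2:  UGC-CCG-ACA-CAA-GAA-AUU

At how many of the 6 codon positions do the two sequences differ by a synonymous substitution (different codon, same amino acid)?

0

Codon 1: AUG Met / UGC Cys — nonsynonymous.
Codon 2: UAU Tyr / CCG Pro — nonsynonymous.
Codon 3: ACA Thr / ACA Thr — identical.
Codon 4: CAA Gln / CAA Gln — identical.
Codon 5: GAA Glu / GAA Glu — identical.
Codon 6: AUU Ile / AUU Ile — identical.
Synonymous differences: 0.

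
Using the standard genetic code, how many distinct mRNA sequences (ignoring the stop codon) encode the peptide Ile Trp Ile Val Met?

36

Ile: 3 codons.
Trp: 1 codon.
Ile: 3 codons.
Val: 4 codons.
Met: 1 codon.
3 × 1 × 3 × 4 × 1 = 36.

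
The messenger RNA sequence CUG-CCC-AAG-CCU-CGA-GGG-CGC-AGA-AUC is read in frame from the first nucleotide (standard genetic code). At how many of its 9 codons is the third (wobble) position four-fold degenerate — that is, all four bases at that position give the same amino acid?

6

Codon 1 CUG (Leu): third position 4-fold.
Codon 2 CCC (Pro): third position 4-fold.
Codon 3 AAG (Lys): third position 2-fold.
Codon 4 CCU (Pro): third position 4-fold.
Codon 5 CGA (Arg): third position 4-fold.
Codon 6 GGG (Gly): third position 4-fold.
Codon 7 CGC (Arg): third position 4-fold.
Codon 8 AGA (Arg): third position 2-fold.
Codon 9 AUC (Ile): third position 3-fold.
Four-fold degenerate third positions: 6.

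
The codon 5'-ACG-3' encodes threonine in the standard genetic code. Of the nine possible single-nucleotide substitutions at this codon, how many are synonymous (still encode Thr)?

Position 1: none → 0 synonymous.
Position 2: none → 0 synonymous.
Position 3: ACT, ACC, ACA → 3 synonymous.
Total: 0 + 0 + 3 = 3.

3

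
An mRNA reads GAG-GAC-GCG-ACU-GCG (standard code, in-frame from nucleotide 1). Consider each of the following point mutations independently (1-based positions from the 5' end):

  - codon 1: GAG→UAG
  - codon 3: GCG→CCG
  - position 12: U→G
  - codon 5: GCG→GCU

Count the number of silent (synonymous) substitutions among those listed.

2

Codon 1: GAG (Glu) → UAG (Stop) — nonsense.
Codon 3: GCG (Ala) → CCG (Pro) — missense.
Codon 4: ACU (Thr) → ACG (Thr) — synonymous.
Codon 5: GCG (Ala) → GCU (Ala) — synonymous.
Synonymous: 2 of 4.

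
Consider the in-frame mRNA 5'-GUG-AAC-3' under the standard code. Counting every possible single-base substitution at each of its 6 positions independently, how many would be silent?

Codon 1 (GUG, Val): 3 synonymous substitutions.
Codon 2 (AAC, Asn): 1 synonymous substitution.
Total: 3 + 1 = 4.

4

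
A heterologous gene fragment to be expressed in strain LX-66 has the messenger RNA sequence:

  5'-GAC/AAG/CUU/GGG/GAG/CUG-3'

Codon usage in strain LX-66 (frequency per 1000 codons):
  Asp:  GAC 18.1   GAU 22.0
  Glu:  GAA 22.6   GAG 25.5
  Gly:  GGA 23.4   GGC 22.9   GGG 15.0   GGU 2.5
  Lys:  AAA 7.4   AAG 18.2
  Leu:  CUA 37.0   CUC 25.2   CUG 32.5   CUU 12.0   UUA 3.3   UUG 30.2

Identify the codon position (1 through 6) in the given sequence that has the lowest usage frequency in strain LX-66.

3

Codon 1 GAC (Asp): 18.1 per 1000.
Codon 2 AAG (Lys): 18.2 per 1000.
Codon 3 CUU (Leu): 12.0 per 1000.
Codon 4 GGG (Gly): 15.0 per 1000.
Codon 5 GAG (Glu): 25.5 per 1000.
Codon 6 CUG (Leu): 32.5 per 1000.
Lowest frequency is 12.0 at codon 3.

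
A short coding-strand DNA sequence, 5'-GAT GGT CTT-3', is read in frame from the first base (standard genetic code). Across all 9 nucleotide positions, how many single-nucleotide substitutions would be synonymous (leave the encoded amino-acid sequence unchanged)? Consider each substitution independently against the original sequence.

Codon 1 (GAT, Asp): 1 synonymous substitution.
Codon 2 (GGT, Gly): 3 synonymous substitutions.
Codon 3 (CTT, Leu): 3 synonymous substitutions.
Total: 1 + 3 + 3 = 7.

7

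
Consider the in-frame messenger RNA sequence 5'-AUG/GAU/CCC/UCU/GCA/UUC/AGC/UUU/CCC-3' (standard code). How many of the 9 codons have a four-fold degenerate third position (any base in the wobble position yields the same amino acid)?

Codon 1 AUG (Met): third position 1-fold.
Codon 2 GAU (Asp): third position 2-fold.
Codon 3 CCC (Pro): third position 4-fold.
Codon 4 UCU (Ser): third position 4-fold.
Codon 5 GCA (Ala): third position 4-fold.
Codon 6 UUC (Phe): third position 2-fold.
Codon 7 AGC (Ser): third position 2-fold.
Codon 8 UUU (Phe): third position 2-fold.
Codon 9 CCC (Pro): third position 4-fold.
Four-fold degenerate third positions: 4.

4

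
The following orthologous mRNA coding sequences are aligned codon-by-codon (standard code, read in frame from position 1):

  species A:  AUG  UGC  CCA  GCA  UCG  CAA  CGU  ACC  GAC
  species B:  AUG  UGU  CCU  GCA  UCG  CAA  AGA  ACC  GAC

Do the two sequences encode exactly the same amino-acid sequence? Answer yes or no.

yes

Codon 1: AUG Met / AUG Met — identical.
Codon 2: UGC Cys / UGU Cys — synonymous.
Codon 3: CCA Pro / CCU Pro — synonymous.
Codon 4: GCA Ala / GCA Ala — identical.
Codon 5: UCG Ser / UCG Ser — identical.
Codon 6: CAA Gln / CAA Gln — identical.
Codon 7: CGU Arg / AGA Arg — synonymous.
Codon 8: ACC Thr / ACC Thr — identical.
Codon 9: GAC Asp / GAC Asp — identical.
Nonsynonymous differences: 0 → same protein.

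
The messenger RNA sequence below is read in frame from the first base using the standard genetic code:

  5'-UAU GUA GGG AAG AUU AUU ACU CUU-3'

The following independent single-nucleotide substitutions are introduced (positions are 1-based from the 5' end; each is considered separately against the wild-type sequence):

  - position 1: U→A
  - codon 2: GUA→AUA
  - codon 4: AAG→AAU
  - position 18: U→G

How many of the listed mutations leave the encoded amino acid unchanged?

Codon 1: UAU (Tyr) → AAU (Asn) — missense.
Codon 2: GUA (Val) → AUA (Ile) — missense.
Codon 4: AAG (Lys) → AAU (Asn) — missense.
Codon 6: AUU (Ile) → AUG (Met) — missense.
Synonymous: 0 of 4.

0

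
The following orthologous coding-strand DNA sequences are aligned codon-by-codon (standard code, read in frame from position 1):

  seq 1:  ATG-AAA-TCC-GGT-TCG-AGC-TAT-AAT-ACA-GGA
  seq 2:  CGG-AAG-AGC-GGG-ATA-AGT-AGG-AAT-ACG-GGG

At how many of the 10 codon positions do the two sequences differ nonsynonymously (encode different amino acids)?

3

Codon 1: ATG Met / CGG Arg — nonsynonymous.
Codon 2: AAA Lys / AAG Lys — synonymous.
Codon 3: TCC Ser / AGC Ser — synonymous.
Codon 4: GGT Gly / GGG Gly — synonymous.
Codon 5: TCG Ser / ATA Ile — nonsynonymous.
Codon 6: AGC Ser / AGT Ser — synonymous.
Codon 7: TAT Tyr / AGG Arg — nonsynonymous.
Codon 8: AAT Asn / AAT Asn — identical.
Codon 9: ACA Thr / ACG Thr — synonymous.
Codon 10: GGA Gly / GGG Gly — synonymous.
Nonsynonymous differences: 3.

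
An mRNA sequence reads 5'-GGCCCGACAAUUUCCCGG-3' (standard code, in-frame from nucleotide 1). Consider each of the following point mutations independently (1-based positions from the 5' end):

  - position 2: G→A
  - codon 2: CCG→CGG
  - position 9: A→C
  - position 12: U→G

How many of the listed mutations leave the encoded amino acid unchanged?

1

Codon 1: GGC (Gly) → GAC (Asp) — missense.
Codon 2: CCG (Pro) → CGG (Arg) — missense.
Codon 3: ACA (Thr) → ACC (Thr) — synonymous.
Codon 4: AUU (Ile) → AUG (Met) — missense.
Synonymous: 1 of 4.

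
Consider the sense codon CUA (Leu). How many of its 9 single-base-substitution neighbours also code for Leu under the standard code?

4

Position 1: UUA → 1 synonymous.
Position 2: none → 0 synonymous.
Position 3: CUU, CUC, CUG → 3 synonymous.
Total: 1 + 0 + 3 = 4.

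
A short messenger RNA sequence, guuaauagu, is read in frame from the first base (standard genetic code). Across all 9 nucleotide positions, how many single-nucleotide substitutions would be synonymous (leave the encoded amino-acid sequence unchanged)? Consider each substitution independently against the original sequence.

Codon 1 (GUU, Val): 3 synonymous substitutions.
Codon 2 (AAU, Asn): 1 synonymous substitution.
Codon 3 (AGU, Ser): 1 synonymous substitution.
Total: 3 + 1 + 1 = 5.

5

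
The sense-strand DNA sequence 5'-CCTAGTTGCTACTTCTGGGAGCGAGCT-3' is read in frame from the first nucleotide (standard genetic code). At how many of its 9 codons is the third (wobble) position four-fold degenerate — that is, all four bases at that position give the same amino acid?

3

Codon 1 CCT (Pro): third position 4-fold.
Codon 2 AGT (Ser): third position 2-fold.
Codon 3 TGC (Cys): third position 2-fold.
Codon 4 TAC (Tyr): third position 2-fold.
Codon 5 TTC (Phe): third position 2-fold.
Codon 6 TGG (Trp): third position 1-fold.
Codon 7 GAG (Glu): third position 2-fold.
Codon 8 CGA (Arg): third position 4-fold.
Codon 9 GCT (Ala): third position 4-fold.
Four-fold degenerate third positions: 3.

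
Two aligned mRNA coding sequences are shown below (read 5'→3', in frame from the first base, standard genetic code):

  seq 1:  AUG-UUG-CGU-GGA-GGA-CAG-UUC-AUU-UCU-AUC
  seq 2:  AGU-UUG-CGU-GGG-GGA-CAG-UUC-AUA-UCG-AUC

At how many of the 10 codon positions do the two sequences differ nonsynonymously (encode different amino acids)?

1

Codon 1: AUG Met / AGU Ser — nonsynonymous.
Codon 2: UUG Leu / UUG Leu — identical.
Codon 3: CGU Arg / CGU Arg — identical.
Codon 4: GGA Gly / GGG Gly — synonymous.
Codon 5: GGA Gly / GGA Gly — identical.
Codon 6: CAG Gln / CAG Gln — identical.
Codon 7: UUC Phe / UUC Phe — identical.
Codon 8: AUU Ile / AUA Ile — synonymous.
Codon 9: UCU Ser / UCG Ser — synonymous.
Codon 10: AUC Ile / AUC Ile — identical.
Nonsynonymous differences: 1.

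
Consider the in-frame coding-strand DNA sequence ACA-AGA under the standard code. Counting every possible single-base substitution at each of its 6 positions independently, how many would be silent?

5

Codon 1 (ACA, Thr): 3 synonymous substitutions.
Codon 2 (AGA, Arg): 2 synonymous substitutions.
Total: 3 + 2 = 5.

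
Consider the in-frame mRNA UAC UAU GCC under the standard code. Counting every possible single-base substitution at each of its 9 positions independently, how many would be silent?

5

Codon 1 (UAC, Tyr): 1 synonymous substitution.
Codon 2 (UAU, Tyr): 1 synonymous substitution.
Codon 3 (GCC, Ala): 3 synonymous substitutions.
Total: 1 + 1 + 3 = 5.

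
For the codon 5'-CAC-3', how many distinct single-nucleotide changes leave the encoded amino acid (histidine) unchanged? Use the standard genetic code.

Position 1: none → 0 synonymous.
Position 2: none → 0 synonymous.
Position 3: CAT → 1 synonymous.
Total: 0 + 0 + 1 = 1.

1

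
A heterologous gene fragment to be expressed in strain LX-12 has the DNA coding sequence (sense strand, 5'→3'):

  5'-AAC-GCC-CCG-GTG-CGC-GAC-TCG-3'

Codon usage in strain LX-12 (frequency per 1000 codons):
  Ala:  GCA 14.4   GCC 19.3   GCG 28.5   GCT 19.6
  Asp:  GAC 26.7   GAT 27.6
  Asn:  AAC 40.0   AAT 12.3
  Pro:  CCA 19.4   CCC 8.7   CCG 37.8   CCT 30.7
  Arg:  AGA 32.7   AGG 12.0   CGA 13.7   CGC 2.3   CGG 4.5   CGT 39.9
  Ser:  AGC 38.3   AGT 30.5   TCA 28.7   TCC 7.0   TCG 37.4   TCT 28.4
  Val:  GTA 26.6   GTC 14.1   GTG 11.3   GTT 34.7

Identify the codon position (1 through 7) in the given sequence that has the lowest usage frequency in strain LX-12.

5

Codon 1 AAC (Asn): 40.0 per 1000.
Codon 2 GCC (Ala): 19.3 per 1000.
Codon 3 CCG (Pro): 37.8 per 1000.
Codon 4 GTG (Val): 11.3 per 1000.
Codon 5 CGC (Arg): 2.3 per 1000.
Codon 6 GAC (Asp): 26.7 per 1000.
Codon 7 TCG (Ser): 37.4 per 1000.
Lowest frequency is 2.3 at codon 5.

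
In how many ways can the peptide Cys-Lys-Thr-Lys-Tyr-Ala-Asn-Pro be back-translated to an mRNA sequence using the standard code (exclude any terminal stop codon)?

2048

Cys: 2 codons.
Lys: 2 codons.
Thr: 4 codons.
Lys: 2 codons.
Tyr: 2 codons.
Ala: 4 codons.
Asn: 2 codons.
Pro: 4 codons.
2 × 2 × 4 × 2 × 2 × 4 × 2 × 4 = 2048.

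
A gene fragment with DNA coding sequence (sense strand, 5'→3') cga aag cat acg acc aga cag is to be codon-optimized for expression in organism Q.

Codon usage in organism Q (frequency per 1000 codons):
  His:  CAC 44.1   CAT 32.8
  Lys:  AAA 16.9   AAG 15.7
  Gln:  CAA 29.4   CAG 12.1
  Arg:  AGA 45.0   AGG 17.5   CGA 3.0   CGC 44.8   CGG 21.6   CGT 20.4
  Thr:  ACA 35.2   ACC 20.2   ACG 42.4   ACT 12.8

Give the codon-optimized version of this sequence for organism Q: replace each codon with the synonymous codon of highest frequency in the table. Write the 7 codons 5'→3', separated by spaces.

Codon 1 (Arg): best is AGA at 45.0.
Codon 2 (Lys): best is AAA at 16.9.
Codon 3 (His): best is CAC at 44.1.
Codon 4 (Thr): best is ACG at 42.4.
Codon 5 (Thr): best is ACG at 42.4.
Codon 6 (Arg): best is AGA at 45.0.
Codon 7 (Gln): best is CAA at 29.4.

AGA AAA CAC ACG ACG AGA CAA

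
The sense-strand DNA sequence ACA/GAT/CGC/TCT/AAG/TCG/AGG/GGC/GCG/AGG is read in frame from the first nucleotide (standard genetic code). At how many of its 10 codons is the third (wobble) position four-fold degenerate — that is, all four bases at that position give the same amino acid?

6

Codon 1 ACA (Thr): third position 4-fold.
Codon 2 GAT (Asp): third position 2-fold.
Codon 3 CGC (Arg): third position 4-fold.
Codon 4 TCT (Ser): third position 4-fold.
Codon 5 AAG (Lys): third position 2-fold.
Codon 6 TCG (Ser): third position 4-fold.
Codon 7 AGG (Arg): third position 2-fold.
Codon 8 GGC (Gly): third position 4-fold.
Codon 9 GCG (Ala): third position 4-fold.
Codon 10 AGG (Arg): third position 2-fold.
Four-fold degenerate third positions: 6.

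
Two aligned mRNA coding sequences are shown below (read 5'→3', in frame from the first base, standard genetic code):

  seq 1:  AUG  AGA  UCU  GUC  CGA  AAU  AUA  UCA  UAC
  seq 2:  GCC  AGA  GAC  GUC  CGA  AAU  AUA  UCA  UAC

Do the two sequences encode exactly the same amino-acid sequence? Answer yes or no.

Codon 1: AUG Met / GCC Ala — nonsynonymous.
Codon 2: AGA Arg / AGA Arg — identical.
Codon 3: UCU Ser / GAC Asp — nonsynonymous.
Codon 4: GUC Val / GUC Val — identical.
Codon 5: CGA Arg / CGA Arg — identical.
Codon 6: AAU Asn / AAU Asn — identical.
Codon 7: AUA Ile / AUA Ile — identical.
Codon 8: UCA Ser / UCA Ser — identical.
Codon 9: UAC Tyr / UAC Tyr — identical.
Nonsynonymous differences: 2 → different protein.

no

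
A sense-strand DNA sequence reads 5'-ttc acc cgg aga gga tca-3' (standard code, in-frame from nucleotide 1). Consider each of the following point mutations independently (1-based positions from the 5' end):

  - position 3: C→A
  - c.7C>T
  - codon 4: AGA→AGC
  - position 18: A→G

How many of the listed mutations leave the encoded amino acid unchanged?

1

Codon 1: TTC (Phe) → TTA (Leu) — missense.
Codon 3: CGG (Arg) → TGG (Trp) — missense.
Codon 4: AGA (Arg) → AGC (Ser) — missense.
Codon 6: TCA (Ser) → TCG (Ser) — synonymous.
Synonymous: 1 of 4.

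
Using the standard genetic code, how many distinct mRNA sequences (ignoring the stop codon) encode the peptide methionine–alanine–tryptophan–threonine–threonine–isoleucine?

Met: 1 codon.
Ala: 4 codons.
Trp: 1 codon.
Thr: 4 codons.
Thr: 4 codons.
Ile: 3 codons.
1 × 4 × 1 × 4 × 4 × 3 = 192.

192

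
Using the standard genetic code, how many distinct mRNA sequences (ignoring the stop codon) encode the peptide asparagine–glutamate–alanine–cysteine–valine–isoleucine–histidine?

768

Asn: 2 codons.
Glu: 2 codons.
Ala: 4 codons.
Cys: 2 codons.
Val: 4 codons.
Ile: 3 codons.
His: 2 codons.
2 × 2 × 4 × 2 × 4 × 3 × 2 = 768.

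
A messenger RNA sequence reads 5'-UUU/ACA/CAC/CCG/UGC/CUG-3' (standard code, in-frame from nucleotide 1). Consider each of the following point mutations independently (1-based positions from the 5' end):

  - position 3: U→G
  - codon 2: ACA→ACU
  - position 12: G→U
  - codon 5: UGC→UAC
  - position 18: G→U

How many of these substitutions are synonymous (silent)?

Codon 1: UUU (Phe) → UUG (Leu) — missense.
Codon 2: ACA (Thr) → ACU (Thr) — synonymous.
Codon 4: CCG (Pro) → CCU (Pro) — synonymous.
Codon 5: UGC (Cys) → UAC (Tyr) — missense.
Codon 6: CUG (Leu) → CUU (Leu) — synonymous.
Synonymous: 3 of 5.

3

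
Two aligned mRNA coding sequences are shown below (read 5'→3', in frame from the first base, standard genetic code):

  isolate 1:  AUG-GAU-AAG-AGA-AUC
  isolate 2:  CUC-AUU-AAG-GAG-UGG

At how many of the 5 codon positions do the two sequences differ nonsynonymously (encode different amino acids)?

4

Codon 1: AUG Met / CUC Leu — nonsynonymous.
Codon 2: GAU Asp / AUU Ile — nonsynonymous.
Codon 3: AAG Lys / AAG Lys — identical.
Codon 4: AGA Arg / GAG Glu — nonsynonymous.
Codon 5: AUC Ile / UGG Trp — nonsynonymous.
Nonsynonymous differences: 4.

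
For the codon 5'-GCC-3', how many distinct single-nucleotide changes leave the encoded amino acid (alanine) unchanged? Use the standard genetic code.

3

Position 1: none → 0 synonymous.
Position 2: none → 0 synonymous.
Position 3: GCT, GCA, GCG → 3 synonymous.
Total: 0 + 0 + 3 = 3.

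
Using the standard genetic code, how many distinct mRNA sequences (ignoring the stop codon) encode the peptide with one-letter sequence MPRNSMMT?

Met: 1 codon.
Pro: 4 codons.
Arg: 6 codons.
Asn: 2 codons.
Ser: 6 codons.
Met: 1 codon.
Met: 1 codon.
Thr: 4 codons.
1 × 4 × 6 × 2 × 6 × 1 × 1 × 4 = 1152.

1152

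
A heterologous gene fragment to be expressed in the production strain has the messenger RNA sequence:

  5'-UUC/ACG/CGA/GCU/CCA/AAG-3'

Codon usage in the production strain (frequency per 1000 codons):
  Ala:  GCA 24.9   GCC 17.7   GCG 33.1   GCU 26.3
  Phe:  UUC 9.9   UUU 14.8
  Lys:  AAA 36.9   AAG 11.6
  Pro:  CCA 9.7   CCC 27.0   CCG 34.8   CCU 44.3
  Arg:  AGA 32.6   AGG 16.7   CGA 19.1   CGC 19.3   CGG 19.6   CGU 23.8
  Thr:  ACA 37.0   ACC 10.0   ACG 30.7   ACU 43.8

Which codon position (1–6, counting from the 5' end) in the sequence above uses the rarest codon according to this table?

5

Codon 1 UUC (Phe): 9.9 per 1000.
Codon 2 ACG (Thr): 30.7 per 1000.
Codon 3 CGA (Arg): 19.1 per 1000.
Codon 4 GCU (Ala): 26.3 per 1000.
Codon 5 CCA (Pro): 9.7 per 1000.
Codon 6 AAG (Lys): 11.6 per 1000.
Lowest frequency is 9.7 at codon 5.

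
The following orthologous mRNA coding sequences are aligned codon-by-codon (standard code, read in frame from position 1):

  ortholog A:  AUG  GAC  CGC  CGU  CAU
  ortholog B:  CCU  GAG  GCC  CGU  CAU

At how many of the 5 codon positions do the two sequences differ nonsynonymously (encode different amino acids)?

3

Codon 1: AUG Met / CCU Pro — nonsynonymous.
Codon 2: GAC Asp / GAG Glu — nonsynonymous.
Codon 3: CGC Arg / GCC Ala — nonsynonymous.
Codon 4: CGU Arg / CGU Arg — identical.
Codon 5: CAU His / CAU His — identical.
Nonsynonymous differences: 3.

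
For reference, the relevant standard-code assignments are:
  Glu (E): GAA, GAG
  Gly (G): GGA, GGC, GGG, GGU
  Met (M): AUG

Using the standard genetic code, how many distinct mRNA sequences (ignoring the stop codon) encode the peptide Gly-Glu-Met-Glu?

Gly: 4 codons.
Glu: 2 codons.
Met: 1 codon.
Glu: 2 codons.
4 × 2 × 1 × 2 = 16.

16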